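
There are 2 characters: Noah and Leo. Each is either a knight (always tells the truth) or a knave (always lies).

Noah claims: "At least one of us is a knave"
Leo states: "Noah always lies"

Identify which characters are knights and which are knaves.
Noah is a knight.
Leo is a knave.

Verification:
- Noah (knight) says "At least one of us is a knave" - this is TRUE because Leo is a knave.
- Leo (knave) says "Noah always lies" - this is FALSE (a lie) because Noah is a knight.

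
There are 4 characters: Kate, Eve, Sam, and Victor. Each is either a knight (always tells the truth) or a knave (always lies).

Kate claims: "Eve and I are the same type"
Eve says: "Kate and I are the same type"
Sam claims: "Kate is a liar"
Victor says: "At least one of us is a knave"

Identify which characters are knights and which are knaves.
Kate is a knight.
Eve is a knight.
Sam is a knave.
Victor is a knight.

Verification:
- Kate (knight) says "Eve and I are the same type" - this is TRUE because Kate is a knight and Eve is a knight.
- Eve (knight) says "Kate and I are the same type" - this is TRUE because Eve is a knight and Kate is a knight.
- Sam (knave) says "Kate is a liar" - this is FALSE (a lie) because Kate is a knight.
- Victor (knight) says "At least one of us is a knave" - this is TRUE because Sam is a knave.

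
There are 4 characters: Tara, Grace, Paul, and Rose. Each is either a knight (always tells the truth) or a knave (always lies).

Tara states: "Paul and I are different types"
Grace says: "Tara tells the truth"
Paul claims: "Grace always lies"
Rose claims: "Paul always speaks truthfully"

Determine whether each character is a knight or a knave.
Tara is a knight.
Grace is a knight.
Paul is a knave.
Rose is a knave.

Verification:
- Tara (knight) says "Paul and I are different types" - this is TRUE because Tara is a knight and Paul is a knave.
- Grace (knight) says "Tara tells the truth" - this is TRUE because Tara is a knight.
- Paul (knave) says "Grace always lies" - this is FALSE (a lie) because Grace is a knight.
- Rose (knave) says "Paul always speaks truthfully" - this is FALSE (a lie) because Paul is a knave.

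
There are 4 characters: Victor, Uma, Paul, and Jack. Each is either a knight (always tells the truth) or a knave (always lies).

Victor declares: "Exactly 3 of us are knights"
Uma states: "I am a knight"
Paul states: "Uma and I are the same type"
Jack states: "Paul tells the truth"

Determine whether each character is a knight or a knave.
Victor is a knave.
Uma is a knight.
Paul is a knave.
Jack is a knave.

Verification:
- Victor (knave) says "Exactly 3 of us are knights" - this is FALSE (a lie) because there are 1 knights.
- Uma (knight) says "I am a knight" - this is TRUE because Uma is a knight.
- Paul (knave) says "Uma and I are the same type" - this is FALSE (a lie) because Paul is a knave and Uma is a knight.
- Jack (knave) says "Paul tells the truth" - this is FALSE (a lie) because Paul is a knave.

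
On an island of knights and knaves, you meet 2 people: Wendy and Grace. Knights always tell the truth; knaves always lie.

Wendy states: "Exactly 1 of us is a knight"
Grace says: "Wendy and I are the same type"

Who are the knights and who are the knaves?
Wendy is a knight.
Grace is a knave.

Verification:
- Wendy (knight) says "Exactly 1 of us is a knight" - this is TRUE because there are 1 knights.
- Grace (knave) says "Wendy and I are the same type" - this is FALSE (a lie) because Grace is a knave and Wendy is a knight.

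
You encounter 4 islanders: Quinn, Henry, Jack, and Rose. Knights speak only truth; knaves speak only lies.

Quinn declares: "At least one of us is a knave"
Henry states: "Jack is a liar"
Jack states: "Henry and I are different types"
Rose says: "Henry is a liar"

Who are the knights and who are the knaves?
Quinn is a knight.
Henry is a knave.
Jack is a knight.
Rose is a knight.

Verification:
- Quinn (knight) says "At least one of us is a knave" - this is TRUE because Henry is a knave.
- Henry (knave) says "Jack is a liar" - this is FALSE (a lie) because Jack is a knight.
- Jack (knight) says "Henry and I are different types" - this is TRUE because Jack is a knight and Henry is a knave.
- Rose (knight) says "Henry is a liar" - this is TRUE because Henry is a knave.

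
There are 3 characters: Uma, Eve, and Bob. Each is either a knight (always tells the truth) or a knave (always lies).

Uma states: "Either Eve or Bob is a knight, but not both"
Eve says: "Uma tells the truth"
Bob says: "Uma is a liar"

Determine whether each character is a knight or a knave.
Uma is a knight.
Eve is a knight.
Bob is a knave.

Verification:
- Uma (knight) says "Either Eve or Bob is a knight, but not both" - this is TRUE because Eve is a knight and Bob is a knave.
- Eve (knight) says "Uma tells the truth" - this is TRUE because Uma is a knight.
- Bob (knave) says "Uma is a liar" - this is FALSE (a lie) because Uma is a knight.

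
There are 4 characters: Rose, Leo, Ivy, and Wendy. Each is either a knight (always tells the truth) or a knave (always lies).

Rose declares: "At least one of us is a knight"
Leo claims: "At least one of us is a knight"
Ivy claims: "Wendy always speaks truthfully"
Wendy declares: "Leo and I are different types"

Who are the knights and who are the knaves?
Rose is a knave.
Leo is a knave.
Ivy is a knave.
Wendy is a knave.

Verification:
- Rose (knave) says "At least one of us is a knight" - this is FALSE (a lie) because no one is a knight.
- Leo (knave) says "At least one of us is a knight" - this is FALSE (a lie) because no one is a knight.
- Ivy (knave) says "Wendy always speaks truthfully" - this is FALSE (a lie) because Wendy is a knave.
- Wendy (knave) says "Leo and I are different types" - this is FALSE (a lie) because Wendy is a knave and Leo is a knave.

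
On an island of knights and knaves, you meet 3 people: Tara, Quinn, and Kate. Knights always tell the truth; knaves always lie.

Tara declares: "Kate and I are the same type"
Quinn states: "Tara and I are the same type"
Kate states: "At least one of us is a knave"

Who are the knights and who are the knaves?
Tara is a knight.
Quinn is a knave.
Kate is a knight.

Verification:
- Tara (knight) says "Kate and I are the same type" - this is TRUE because Tara is a knight and Kate is a knight.
- Quinn (knave) says "Tara and I are the same type" - this is FALSE (a lie) because Quinn is a knave and Tara is a knight.
- Kate (knight) says "At least one of us is a knave" - this is TRUE because Quinn is a knave.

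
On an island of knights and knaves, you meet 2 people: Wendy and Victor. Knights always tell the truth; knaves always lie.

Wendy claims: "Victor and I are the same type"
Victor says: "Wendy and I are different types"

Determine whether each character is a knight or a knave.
Wendy is a knave.
Victor is a knight.

Verification:
- Wendy (knave) says "Victor and I are the same type" - this is FALSE (a lie) because Wendy is a knave and Victor is a knight.
- Victor (knight) says "Wendy and I are different types" - this is TRUE because Victor is a knight and Wendy is a knave.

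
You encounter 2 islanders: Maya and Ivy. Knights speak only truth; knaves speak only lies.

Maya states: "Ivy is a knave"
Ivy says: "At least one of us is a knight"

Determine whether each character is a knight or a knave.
Maya is a knave.
Ivy is a knight.

Verification:
- Maya (knave) says "Ivy is a knave" - this is FALSE (a lie) because Ivy is a knight.
- Ivy (knight) says "At least one of us is a knight" - this is TRUE because Ivy is a knight.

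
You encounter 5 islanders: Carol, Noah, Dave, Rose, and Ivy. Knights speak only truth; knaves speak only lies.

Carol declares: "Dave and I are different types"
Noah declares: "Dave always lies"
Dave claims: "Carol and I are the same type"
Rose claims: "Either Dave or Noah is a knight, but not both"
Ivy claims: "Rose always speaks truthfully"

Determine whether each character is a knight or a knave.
Carol is a knight.
Noah is a knight.
Dave is a knave.
Rose is a knight.
Ivy is a knight.

Verification:
- Carol (knight) says "Dave and I are different types" - this is TRUE because Carol is a knight and Dave is a knave.
- Noah (knight) says "Dave always lies" - this is TRUE because Dave is a knave.
- Dave (knave) says "Carol and I are the same type" - this is FALSE (a lie) because Dave is a knave and Carol is a knight.
- Rose (knight) says "Either Dave or Noah is a knight, but not both" - this is TRUE because Dave is a knave and Noah is a knight.
- Ivy (knight) says "Rose always speaks truthfully" - this is TRUE because Rose is a knight.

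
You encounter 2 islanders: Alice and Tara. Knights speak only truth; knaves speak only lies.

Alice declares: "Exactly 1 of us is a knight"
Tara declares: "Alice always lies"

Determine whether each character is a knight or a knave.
Alice is a knight.
Tara is a knave.

Verification:
- Alice (knight) says "Exactly 1 of us is a knight" - this is TRUE because there are 1 knights.
- Tara (knave) says "Alice always lies" - this is FALSE (a lie) because Alice is a knight.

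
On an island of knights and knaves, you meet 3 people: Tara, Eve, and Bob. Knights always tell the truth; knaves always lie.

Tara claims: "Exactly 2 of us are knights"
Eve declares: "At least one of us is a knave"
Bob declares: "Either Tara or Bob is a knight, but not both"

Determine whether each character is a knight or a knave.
Tara is a knave.
Eve is a knight.
Bob is a knave.

Verification:
- Tara (knave) says "Exactly 2 of us are knights" - this is FALSE (a lie) because there are 1 knights.
- Eve (knight) says "At least one of us is a knave" - this is TRUE because Tara and Bob are knaves.
- Bob (knave) says "Either Tara or Bob is a knight, but not both" - this is FALSE (a lie) because Tara is a knave and Bob is a knave.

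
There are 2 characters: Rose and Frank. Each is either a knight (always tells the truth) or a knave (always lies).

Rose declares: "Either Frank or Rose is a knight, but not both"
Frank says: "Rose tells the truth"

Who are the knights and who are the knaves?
Rose is a knave.
Frank is a knave.

Verification:
- Rose (knave) says "Either Frank or Rose is a knight, but not both" - this is FALSE (a lie) because Frank is a knave and Rose is a knave.
- Frank (knave) says "Rose tells the truth" - this is FALSE (a lie) because Rose is a knave.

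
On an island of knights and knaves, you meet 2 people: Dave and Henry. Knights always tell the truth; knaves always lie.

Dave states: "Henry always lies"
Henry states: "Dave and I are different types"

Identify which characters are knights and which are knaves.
Dave is a knave.
Henry is a knight.

Verification:
- Dave (knave) says "Henry always lies" - this is FALSE (a lie) because Henry is a knight.
- Henry (knight) says "Dave and I are different types" - this is TRUE because Henry is a knight and Dave is a knave.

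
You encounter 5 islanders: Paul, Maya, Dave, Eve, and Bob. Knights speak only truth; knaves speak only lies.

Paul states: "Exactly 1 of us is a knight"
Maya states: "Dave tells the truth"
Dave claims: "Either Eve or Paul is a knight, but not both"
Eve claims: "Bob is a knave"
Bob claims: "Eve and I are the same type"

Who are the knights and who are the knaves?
Paul is a knave.
Maya is a knight.
Dave is a knight.
Eve is a knight.
Bob is a knave.

Verification:
- Paul (knave) says "Exactly 1 of us is a knight" - this is FALSE (a lie) because there are 3 knights.
- Maya (knight) says "Dave tells the truth" - this is TRUE because Dave is a knight.
- Dave (knight) says "Either Eve or Paul is a knight, but not both" - this is TRUE because Eve is a knight and Paul is a knave.
- Eve (knight) says "Bob is a knave" - this is TRUE because Bob is a knave.
- Bob (knave) says "Eve and I are the same type" - this is FALSE (a lie) because Bob is a knave and Eve is a knight.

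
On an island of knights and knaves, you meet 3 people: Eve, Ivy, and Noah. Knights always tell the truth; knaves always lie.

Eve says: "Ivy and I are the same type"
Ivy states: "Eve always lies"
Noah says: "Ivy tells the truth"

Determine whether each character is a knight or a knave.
Eve is a knave.
Ivy is a knight.
Noah is a knight.

Verification:
- Eve (knave) says "Ivy and I are the same type" - this is FALSE (a lie) because Eve is a knave and Ivy is a knight.
- Ivy (knight) says "Eve always lies" - this is TRUE because Eve is a knave.
- Noah (knight) says "Ivy tells the truth" - this is TRUE because Ivy is a knight.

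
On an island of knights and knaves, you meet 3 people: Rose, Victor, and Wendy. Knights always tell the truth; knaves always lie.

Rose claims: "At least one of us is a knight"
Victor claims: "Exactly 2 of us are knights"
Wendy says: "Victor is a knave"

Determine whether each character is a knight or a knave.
Rose is a knight.
Victor is a knight.
Wendy is a knave.

Verification:
- Rose (knight) says "At least one of us is a knight" - this is TRUE because Rose and Victor are knights.
- Victor (knight) says "Exactly 2 of us are knights" - this is TRUE because there are 2 knights.
- Wendy (knave) says "Victor is a knave" - this is FALSE (a lie) because Victor is a knight.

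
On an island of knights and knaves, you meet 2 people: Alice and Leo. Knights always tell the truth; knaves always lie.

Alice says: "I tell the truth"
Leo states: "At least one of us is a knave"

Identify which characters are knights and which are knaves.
Alice is a knave.
Leo is a knight.

Verification:
- Alice (knave) says "I tell the truth" - this is FALSE (a lie) because Alice is a knave.
- Leo (knight) says "At least one of us is a knave" - this is TRUE because Alice is a knave.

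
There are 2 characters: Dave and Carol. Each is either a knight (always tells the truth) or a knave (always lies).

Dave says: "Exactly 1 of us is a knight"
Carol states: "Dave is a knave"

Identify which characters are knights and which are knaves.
Dave is a knight.
Carol is a knave.

Verification:
- Dave (knight) says "Exactly 1 of us is a knight" - this is TRUE because there are 1 knights.
- Carol (knave) says "Dave is a knave" - this is FALSE (a lie) because Dave is a knight.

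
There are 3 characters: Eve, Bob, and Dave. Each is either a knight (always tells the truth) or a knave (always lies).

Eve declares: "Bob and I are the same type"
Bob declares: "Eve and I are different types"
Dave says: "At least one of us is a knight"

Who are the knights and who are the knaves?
Eve is a knave.
Bob is a knight.
Dave is a knight.

Verification:
- Eve (knave) says "Bob and I are the same type" - this is FALSE (a lie) because Eve is a knave and Bob is a knight.
- Bob (knight) says "Eve and I are different types" - this is TRUE because Bob is a knight and Eve is a knave.
- Dave (knight) says "At least one of us is a knight" - this is TRUE because Bob and Dave are knights.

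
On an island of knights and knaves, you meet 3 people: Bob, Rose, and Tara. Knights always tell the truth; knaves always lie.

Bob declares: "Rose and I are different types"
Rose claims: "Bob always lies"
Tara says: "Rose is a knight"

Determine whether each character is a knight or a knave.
Bob is a knight.
Rose is a knave.
Tara is a knave.

Verification:
- Bob (knight) says "Rose and I are different types" - this is TRUE because Bob is a knight and Rose is a knave.
- Rose (knave) says "Bob always lies" - this is FALSE (a lie) because Bob is a knight.
- Tara (knave) says "Rose is a knight" - this is FALSE (a lie) because Rose is a knave.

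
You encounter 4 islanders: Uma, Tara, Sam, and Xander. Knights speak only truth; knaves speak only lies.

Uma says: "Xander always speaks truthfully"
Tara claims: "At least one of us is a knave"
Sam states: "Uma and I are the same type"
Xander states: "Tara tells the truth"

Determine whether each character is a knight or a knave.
Uma is a knight.
Tara is a knight.
Sam is a knave.
Xander is a knight.

Verification:
- Uma (knight) says "Xander always speaks truthfully" - this is TRUE because Xander is a knight.
- Tara (knight) says "At least one of us is a knave" - this is TRUE because Sam is a knave.
- Sam (knave) says "Uma and I are the same type" - this is FALSE (a lie) because Sam is a knave and Uma is a knight.
- Xander (knight) says "Tara tells the truth" - this is TRUE because Tara is a knight.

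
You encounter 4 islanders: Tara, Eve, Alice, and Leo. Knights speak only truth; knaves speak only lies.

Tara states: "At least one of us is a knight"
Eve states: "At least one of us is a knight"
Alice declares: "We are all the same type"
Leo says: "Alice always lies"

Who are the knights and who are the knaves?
Tara is a knight.
Eve is a knight.
Alice is a knave.
Leo is a knight.

Verification:
- Tara (knight) says "At least one of us is a knight" - this is TRUE because Tara, Eve, and Leo are knights.
- Eve (knight) says "At least one of us is a knight" - this is TRUE because Tara, Eve, and Leo are knights.
- Alice (knave) says "We are all the same type" - this is FALSE (a lie) because Tara, Eve, and Leo are knights and Alice is a knave.
- Leo (knight) says "Alice always lies" - this is TRUE because Alice is a knave.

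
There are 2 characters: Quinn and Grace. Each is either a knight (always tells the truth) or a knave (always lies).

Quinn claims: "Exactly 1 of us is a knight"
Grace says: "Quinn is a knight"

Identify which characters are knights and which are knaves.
Quinn is a knave.
Grace is a knave.

Verification:
- Quinn (knave) says "Exactly 1 of us is a knight" - this is FALSE (a lie) because there are 0 knights.
- Grace (knave) says "Quinn is a knight" - this is FALSE (a lie) because Quinn is a knave.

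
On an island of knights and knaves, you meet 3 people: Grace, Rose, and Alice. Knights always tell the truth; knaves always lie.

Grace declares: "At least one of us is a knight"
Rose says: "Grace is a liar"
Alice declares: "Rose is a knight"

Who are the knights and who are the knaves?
Grace is a knight.
Rose is a knave.
Alice is a knave.

Verification:
- Grace (knight) says "At least one of us is a knight" - this is TRUE because Grace is a knight.
- Rose (knave) says "Grace is a liar" - this is FALSE (a lie) because Grace is a knight.
- Alice (knave) says "Rose is a knight" - this is FALSE (a lie) because Rose is a knave.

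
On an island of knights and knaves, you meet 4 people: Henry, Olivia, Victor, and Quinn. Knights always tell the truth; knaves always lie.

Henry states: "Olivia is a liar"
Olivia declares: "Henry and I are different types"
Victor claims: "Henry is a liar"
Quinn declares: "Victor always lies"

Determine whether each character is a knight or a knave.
Henry is a knave.
Olivia is a knight.
Victor is a knight.
Quinn is a knave.

Verification:
- Henry (knave) says "Olivia is a liar" - this is FALSE (a lie) because Olivia is a knight.
- Olivia (knight) says "Henry and I are different types" - this is TRUE because Olivia is a knight and Henry is a knave.
- Victor (knight) says "Henry is a liar" - this is TRUE because Henry is a knave.
- Quinn (knave) says "Victor always lies" - this is FALSE (a lie) because Victor is a knight.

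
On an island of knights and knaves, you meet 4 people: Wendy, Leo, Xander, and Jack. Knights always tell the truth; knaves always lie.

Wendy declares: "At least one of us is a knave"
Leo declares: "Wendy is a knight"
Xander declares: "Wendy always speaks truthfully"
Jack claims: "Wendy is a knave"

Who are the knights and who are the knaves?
Wendy is a knight.
Leo is a knight.
Xander is a knight.
Jack is a knave.

Verification:
- Wendy (knight) says "At least one of us is a knave" - this is TRUE because Jack is a knave.
- Leo (knight) says "Wendy is a knight" - this is TRUE because Wendy is a knight.
- Xander (knight) says "Wendy always speaks truthfully" - this is TRUE because Wendy is a knight.
- Jack (knave) says "Wendy is a knave" - this is FALSE (a lie) because Wendy is a knight.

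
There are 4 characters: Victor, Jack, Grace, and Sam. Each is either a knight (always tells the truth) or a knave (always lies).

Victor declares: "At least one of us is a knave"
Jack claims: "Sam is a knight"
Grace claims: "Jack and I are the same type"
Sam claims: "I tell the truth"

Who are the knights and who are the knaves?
Victor is a knight.
Jack is a knight.
Grace is a knave.
Sam is a knight.

Verification:
- Victor (knight) says "At least one of us is a knave" - this is TRUE because Grace is a knave.
- Jack (knight) says "Sam is a knight" - this is TRUE because Sam is a knight.
- Grace (knave) says "Jack and I are the same type" - this is FALSE (a lie) because Grace is a knave and Jack is a knight.
- Sam (knight) says "I tell the truth" - this is TRUE because Sam is a knight.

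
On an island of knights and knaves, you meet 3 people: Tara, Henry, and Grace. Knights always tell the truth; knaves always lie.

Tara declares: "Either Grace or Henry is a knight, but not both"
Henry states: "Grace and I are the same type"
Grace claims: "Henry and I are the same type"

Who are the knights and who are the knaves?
Tara is a knave.
Henry is a knight.
Grace is a knight.

Verification:
- Tara (knave) says "Either Grace or Henry is a knight, but not both" - this is FALSE (a lie) because Grace is a knight and Henry is a knight.
- Henry (knight) says "Grace and I are the same type" - this is TRUE because Henry is a knight and Grace is a knight.
- Grace (knight) says "Henry and I are the same type" - this is TRUE because Grace is a knight and Henry is a knight.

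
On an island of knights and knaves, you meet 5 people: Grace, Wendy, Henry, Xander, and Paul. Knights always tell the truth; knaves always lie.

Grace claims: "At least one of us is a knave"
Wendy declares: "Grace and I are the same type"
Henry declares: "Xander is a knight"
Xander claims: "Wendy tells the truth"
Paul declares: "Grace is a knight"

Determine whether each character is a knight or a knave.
Grace is a knight.
Wendy is a knave.
Henry is a knave.
Xander is a knave.
Paul is a knight.

Verification:
- Grace (knight) says "At least one of us is a knave" - this is TRUE because Wendy, Henry, and Xander are knaves.
- Wendy (knave) says "Grace and I are the same type" - this is FALSE (a lie) because Wendy is a knave and Grace is a knight.
- Henry (knave) says "Xander is a knight" - this is FALSE (a lie) because Xander is a knave.
- Xander (knave) says "Wendy tells the truth" - this is FALSE (a lie) because Wendy is a knave.
- Paul (knight) says "Grace is a knight" - this is TRUE because Grace is a knight.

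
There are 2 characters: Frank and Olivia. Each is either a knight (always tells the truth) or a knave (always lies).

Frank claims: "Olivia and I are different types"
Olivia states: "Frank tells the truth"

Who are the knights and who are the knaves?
Frank is a knave.
Olivia is a knave.

Verification:
- Frank (knave) says "Olivia and I are different types" - this is FALSE (a lie) because Frank is a knave and Olivia is a knave.
- Olivia (knave) says "Frank tells the truth" - this is FALSE (a lie) because Frank is a knave.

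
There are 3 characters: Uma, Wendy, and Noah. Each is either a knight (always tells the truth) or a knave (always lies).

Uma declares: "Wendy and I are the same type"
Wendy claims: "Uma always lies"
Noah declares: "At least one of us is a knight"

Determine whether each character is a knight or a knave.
Uma is a knave.
Wendy is a knight.
Noah is a knight.

Verification:
- Uma (knave) says "Wendy and I are the same type" - this is FALSE (a lie) because Uma is a knave and Wendy is a knight.
- Wendy (knight) says "Uma always lies" - this is TRUE because Uma is a knave.
- Noah (knight) says "At least one of us is a knight" - this is TRUE because Wendy and Noah are knights.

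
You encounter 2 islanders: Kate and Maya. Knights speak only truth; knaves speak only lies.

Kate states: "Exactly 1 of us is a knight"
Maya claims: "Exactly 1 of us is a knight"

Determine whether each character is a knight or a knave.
Kate is a knave.
Maya is a knave.

Verification:
- Kate (knave) says "Exactly 1 of us is a knight" - this is FALSE (a lie) because there are 0 knights.
- Maya (knave) says "Exactly 1 of us is a knight" - this is FALSE (a lie) because there are 0 knights.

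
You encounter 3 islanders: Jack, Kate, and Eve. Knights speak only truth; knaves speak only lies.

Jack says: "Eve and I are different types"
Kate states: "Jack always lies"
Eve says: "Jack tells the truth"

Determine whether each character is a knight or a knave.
Jack is a knave.
Kate is a knight.
Eve is a knave.

Verification:
- Jack (knave) says "Eve and I are different types" - this is FALSE (a lie) because Jack is a knave and Eve is a knave.
- Kate (knight) says "Jack always lies" - this is TRUE because Jack is a knave.
- Eve (knave) says "Jack tells the truth" - this is FALSE (a lie) because Jack is a knave.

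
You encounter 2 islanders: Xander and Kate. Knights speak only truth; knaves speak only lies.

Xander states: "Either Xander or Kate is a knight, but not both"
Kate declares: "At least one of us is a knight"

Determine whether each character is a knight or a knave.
Xander is a knave.
Kate is a knave.

Verification:
- Xander (knave) says "Either Xander or Kate is a knight, but not both" - this is FALSE (a lie) because Xander is a knave and Kate is a knave.
- Kate (knave) says "At least one of us is a knight" - this is FALSE (a lie) because no one is a knight.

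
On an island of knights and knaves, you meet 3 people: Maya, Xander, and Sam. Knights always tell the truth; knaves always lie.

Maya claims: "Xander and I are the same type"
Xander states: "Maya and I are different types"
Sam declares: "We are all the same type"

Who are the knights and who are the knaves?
Maya is a knave.
Xander is a knight.
Sam is a knave.

Verification:
- Maya (knave) says "Xander and I are the same type" - this is FALSE (a lie) because Maya is a knave and Xander is a knight.
- Xander (knight) says "Maya and I are different types" - this is TRUE because Xander is a knight and Maya is a knave.
- Sam (knave) says "We are all the same type" - this is FALSE (a lie) because Xander is a knight and Maya and Sam are knaves.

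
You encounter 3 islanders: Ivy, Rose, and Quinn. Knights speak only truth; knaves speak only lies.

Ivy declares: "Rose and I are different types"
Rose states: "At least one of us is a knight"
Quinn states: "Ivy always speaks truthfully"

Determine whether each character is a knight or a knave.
Ivy is a knave.
Rose is a knave.
Quinn is a knave.

Verification:
- Ivy (knave) says "Rose and I are different types" - this is FALSE (a lie) because Ivy is a knave and Rose is a knave.
- Rose (knave) says "At least one of us is a knight" - this is FALSE (a lie) because no one is a knight.
- Quinn (knave) says "Ivy always speaks truthfully" - this is FALSE (a lie) because Ivy is a knave.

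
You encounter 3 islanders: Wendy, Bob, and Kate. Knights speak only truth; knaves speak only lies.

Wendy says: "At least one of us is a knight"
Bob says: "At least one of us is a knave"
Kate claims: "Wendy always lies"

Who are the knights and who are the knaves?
Wendy is a knight.
Bob is a knight.
Kate is a knave.

Verification:
- Wendy (knight) says "At least one of us is a knight" - this is TRUE because Wendy and Bob are knights.
- Bob (knight) says "At least one of us is a knave" - this is TRUE because Kate is a knave.
- Kate (knave) says "Wendy always lies" - this is FALSE (a lie) because Wendy is a knight.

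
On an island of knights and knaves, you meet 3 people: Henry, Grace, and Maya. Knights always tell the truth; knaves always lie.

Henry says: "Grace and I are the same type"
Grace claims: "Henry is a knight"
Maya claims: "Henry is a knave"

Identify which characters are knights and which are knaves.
Henry is a knight.
Grace is a knight.
Maya is a knave.

Verification:
- Henry (knight) says "Grace and I are the same type" - this is TRUE because Henry is a knight and Grace is a knight.
- Grace (knight) says "Henry is a knight" - this is TRUE because Henry is a knight.
- Maya (knave) says "Henry is a knave" - this is FALSE (a lie) because Henry is a knight.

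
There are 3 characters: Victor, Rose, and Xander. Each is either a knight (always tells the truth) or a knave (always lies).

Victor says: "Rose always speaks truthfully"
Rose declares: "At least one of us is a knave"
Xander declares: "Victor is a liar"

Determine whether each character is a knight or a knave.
Victor is a knight.
Rose is a knight.
Xander is a knave.

Verification:
- Victor (knight) says "Rose always speaks truthfully" - this is TRUE because Rose is a knight.
- Rose (knight) says "At least one of us is a knave" - this is TRUE because Xander is a knave.
- Xander (knave) says "Victor is a liar" - this is FALSE (a lie) because Victor is a knight.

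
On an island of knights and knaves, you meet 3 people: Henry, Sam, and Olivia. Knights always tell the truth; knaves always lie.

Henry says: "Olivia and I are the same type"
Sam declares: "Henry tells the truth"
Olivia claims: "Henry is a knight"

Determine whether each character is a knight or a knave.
Henry is a knight.
Sam is a knight.
Olivia is a knight.

Verification:
- Henry (knight) says "Olivia and I are the same type" - this is TRUE because Henry is a knight and Olivia is a knight.
- Sam (knight) says "Henry tells the truth" - this is TRUE because Henry is a knight.
- Olivia (knight) says "Henry is a knight" - this is TRUE because Henry is a knight.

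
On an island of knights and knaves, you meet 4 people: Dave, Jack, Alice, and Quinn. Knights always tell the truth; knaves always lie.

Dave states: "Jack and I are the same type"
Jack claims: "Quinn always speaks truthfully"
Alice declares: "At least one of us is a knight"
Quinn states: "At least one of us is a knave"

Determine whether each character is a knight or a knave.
Dave is a knave.
Jack is a knight.
Alice is a knight.
Quinn is a knight.

Verification:
- Dave (knave) says "Jack and I are the same type" - this is FALSE (a lie) because Dave is a knave and Jack is a knight.
- Jack (knight) says "Quinn always speaks truthfully" - this is TRUE because Quinn is a knight.
- Alice (knight) says "At least one of us is a knight" - this is TRUE because Jack, Alice, and Quinn are knights.
- Quinn (knight) says "At least one of us is a knave" - this is TRUE because Dave is a knave.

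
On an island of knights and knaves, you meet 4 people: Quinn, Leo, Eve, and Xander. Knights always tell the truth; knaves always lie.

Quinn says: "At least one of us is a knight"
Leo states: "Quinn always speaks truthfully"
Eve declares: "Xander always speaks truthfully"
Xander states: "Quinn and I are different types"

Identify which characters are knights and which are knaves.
Quinn is a knave.
Leo is a knave.
Eve is a knave.
Xander is a knave.

Verification:
- Quinn (knave) says "At least one of us is a knight" - this is FALSE (a lie) because no one is a knight.
- Leo (knave) says "Quinn always speaks truthfully" - this is FALSE (a lie) because Quinn is a knave.
- Eve (knave) says "Xander always speaks truthfully" - this is FALSE (a lie) because Xander is a knave.
- Xander (knave) says "Quinn and I are different types" - this is FALSE (a lie) because Xander is a knave and Quinn is a knave.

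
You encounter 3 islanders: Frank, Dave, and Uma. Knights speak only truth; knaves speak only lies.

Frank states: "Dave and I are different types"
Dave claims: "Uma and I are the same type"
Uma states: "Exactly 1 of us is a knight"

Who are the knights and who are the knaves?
Frank is a knave.
Dave is a knave.
Uma is a knight.

Verification:
- Frank (knave) says "Dave and I are different types" - this is FALSE (a lie) because Frank is a knave and Dave is a knave.
- Dave (knave) says "Uma and I are the same type" - this is FALSE (a lie) because Dave is a knave and Uma is a knight.
- Uma (knight) says "Exactly 1 of us is a knight" - this is TRUE because there are 1 knights.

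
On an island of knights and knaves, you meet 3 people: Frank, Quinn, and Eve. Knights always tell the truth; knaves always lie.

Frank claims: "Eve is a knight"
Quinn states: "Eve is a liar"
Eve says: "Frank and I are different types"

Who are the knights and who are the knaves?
Frank is a knave.
Quinn is a knight.
Eve is a knave.

Verification:
- Frank (knave) says "Eve is a knight" - this is FALSE (a lie) because Eve is a knave.
- Quinn (knight) says "Eve is a liar" - this is TRUE because Eve is a knave.
- Eve (knave) says "Frank and I are different types" - this is FALSE (a lie) because Eve is a knave and Frank is a knave.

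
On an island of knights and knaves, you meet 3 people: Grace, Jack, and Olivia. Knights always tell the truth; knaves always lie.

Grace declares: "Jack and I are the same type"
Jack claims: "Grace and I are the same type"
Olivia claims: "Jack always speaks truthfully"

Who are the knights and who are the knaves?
Grace is a knight.
Jack is a knight.
Olivia is a knight.

Verification:
- Grace (knight) says "Jack and I are the same type" - this is TRUE because Grace is a knight and Jack is a knight.
- Jack (knight) says "Grace and I are the same type" - this is TRUE because Jack is a knight and Grace is a knight.
- Olivia (knight) says "Jack always speaks truthfully" - this is TRUE because Jack is a knight.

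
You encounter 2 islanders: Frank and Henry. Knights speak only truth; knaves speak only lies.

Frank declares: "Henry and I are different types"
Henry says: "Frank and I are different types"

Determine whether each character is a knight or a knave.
Frank is a knave.
Henry is a knave.

Verification:
- Frank (knave) says "Henry and I are different types" - this is FALSE (a lie) because Frank is a knave and Henry is a knave.
- Henry (knave) says "Frank and I are different types" - this is FALSE (a lie) because Henry is a knave and Frank is a knave.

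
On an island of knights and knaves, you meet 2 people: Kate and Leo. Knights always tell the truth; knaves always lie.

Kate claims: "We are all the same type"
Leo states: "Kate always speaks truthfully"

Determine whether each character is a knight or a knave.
Kate is a knight.
Leo is a knight.

Verification:
- Kate (knight) says "We are all the same type" - this is TRUE because Kate and Leo are knights.
- Leo (knight) says "Kate always speaks truthfully" - this is TRUE because Kate is a knight.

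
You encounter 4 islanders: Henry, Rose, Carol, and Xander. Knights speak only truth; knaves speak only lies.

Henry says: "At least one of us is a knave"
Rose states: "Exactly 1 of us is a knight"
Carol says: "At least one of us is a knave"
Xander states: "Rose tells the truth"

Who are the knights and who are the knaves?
Henry is a knight.
Rose is a knave.
Carol is a knight.
Xander is a knave.

Verification:
- Henry (knight) says "At least one of us is a knave" - this is TRUE because Rose and Xander are knaves.
- Rose (knave) says "Exactly 1 of us is a knight" - this is FALSE (a lie) because there are 2 knights.
- Carol (knight) says "At least one of us is a knave" - this is TRUE because Rose and Xander are knaves.
- Xander (knave) says "Rose tells the truth" - this is FALSE (a lie) because Rose is a knave.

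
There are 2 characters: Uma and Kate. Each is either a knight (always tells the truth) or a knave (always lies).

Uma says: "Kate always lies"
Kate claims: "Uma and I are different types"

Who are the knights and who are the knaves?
Uma is a knave.
Kate is a knight.

Verification:
- Uma (knave) says "Kate always lies" - this is FALSE (a lie) because Kate is a knight.
- Kate (knight) says "Uma and I are different types" - this is TRUE because Kate is a knight and Uma is a knave.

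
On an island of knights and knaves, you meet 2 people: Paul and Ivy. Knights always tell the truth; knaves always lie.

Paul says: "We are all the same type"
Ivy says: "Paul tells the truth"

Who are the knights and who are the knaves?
Paul is a knight.
Ivy is a knight.

Verification:
- Paul (knight) says "We are all the same type" - this is TRUE because Paul and Ivy are knights.
- Ivy (knight) says "Paul tells the truth" - this is TRUE because Paul is a knight.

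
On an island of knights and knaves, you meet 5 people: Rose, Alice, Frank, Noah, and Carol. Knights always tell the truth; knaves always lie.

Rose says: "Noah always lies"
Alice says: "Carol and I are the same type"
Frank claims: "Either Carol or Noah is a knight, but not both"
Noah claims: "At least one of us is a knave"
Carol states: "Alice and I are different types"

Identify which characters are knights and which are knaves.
Rose is a knave.
Alice is a knave.
Frank is a knave.
Noah is a knight.
Carol is a knight.

Verification:
- Rose (knave) says "Noah always lies" - this is FALSE (a lie) because Noah is a knight.
- Alice (knave) says "Carol and I are the same type" - this is FALSE (a lie) because Alice is a knave and Carol is a knight.
- Frank (knave) says "Either Carol or Noah is a knight, but not both" - this is FALSE (a lie) because Carol is a knight and Noah is a knight.
- Noah (knight) says "At least one of us is a knave" - this is TRUE because Rose, Alice, and Frank are knaves.
- Carol (knight) says "Alice and I are different types" - this is TRUE because Carol is a knight and Alice is a knave.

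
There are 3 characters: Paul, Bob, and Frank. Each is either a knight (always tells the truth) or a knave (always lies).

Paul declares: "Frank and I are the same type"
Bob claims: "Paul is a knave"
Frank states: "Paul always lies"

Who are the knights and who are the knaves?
Paul is a knave.
Bob is a knight.
Frank is a knight.

Verification:
- Paul (knave) says "Frank and I are the same type" - this is FALSE (a lie) because Paul is a knave and Frank is a knight.
- Bob (knight) says "Paul is a knave" - this is TRUE because Paul is a knave.
- Frank (knight) says "Paul always lies" - this is TRUE because Paul is a knave.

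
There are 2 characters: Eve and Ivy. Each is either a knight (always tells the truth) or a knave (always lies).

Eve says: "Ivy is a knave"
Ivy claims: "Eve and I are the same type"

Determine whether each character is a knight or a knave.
Eve is a knight.
Ivy is a knave.

Verification:
- Eve (knight) says "Ivy is a knave" - this is TRUE because Ivy is a knave.
- Ivy (knave) says "Eve and I are the same type" - this is FALSE (a lie) because Ivy is a knave and Eve is a knight.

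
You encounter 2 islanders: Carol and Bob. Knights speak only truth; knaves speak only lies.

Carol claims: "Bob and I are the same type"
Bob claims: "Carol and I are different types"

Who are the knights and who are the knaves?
Carol is a knave.
Bob is a knight.

Verification:
- Carol (knave) says "Bob and I are the same type" - this is FALSE (a lie) because Carol is a knave and Bob is a knight.
- Bob (knight) says "Carol and I are different types" - this is TRUE because Bob is a knight and Carol is a knave.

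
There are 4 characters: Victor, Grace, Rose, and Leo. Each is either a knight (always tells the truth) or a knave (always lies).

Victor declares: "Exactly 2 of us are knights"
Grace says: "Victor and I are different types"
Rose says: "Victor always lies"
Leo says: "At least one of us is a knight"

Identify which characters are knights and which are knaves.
Victor is a knave.
Grace is a knight.
Rose is a knight.
Leo is a knight.

Verification:
- Victor (knave) says "Exactly 2 of us are knights" - this is FALSE (a lie) because there are 3 knights.
- Grace (knight) says "Victor and I are different types" - this is TRUE because Grace is a knight and Victor is a knave.
- Rose (knight) says "Victor always lies" - this is TRUE because Victor is a knave.
- Leo (knight) says "At least one of us is a knight" - this is TRUE because Grace, Rose, and Leo are knights.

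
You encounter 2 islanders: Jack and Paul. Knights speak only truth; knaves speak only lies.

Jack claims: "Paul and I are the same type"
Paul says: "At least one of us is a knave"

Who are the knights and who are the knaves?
Jack is a knave.
Paul is a knight.

Verification:
- Jack (knave) says "Paul and I are the same type" - this is FALSE (a lie) because Jack is a knave and Paul is a knight.
- Paul (knight) says "At least one of us is a knave" - this is TRUE because Jack is a knave.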